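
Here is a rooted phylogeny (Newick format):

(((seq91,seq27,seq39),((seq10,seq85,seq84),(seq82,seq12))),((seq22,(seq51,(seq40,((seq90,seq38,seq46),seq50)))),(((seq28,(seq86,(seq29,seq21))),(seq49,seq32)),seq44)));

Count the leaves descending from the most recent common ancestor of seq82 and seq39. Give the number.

The MRCA of seq82 and seq39 is the node subtending ((seq91,seq27,seq39),((seq10,seq85,seq84),(seq82,seq12))).
That clade contains 8 terminal taxa: seq10, seq12, seq27, seq39, seq82, seq84, seq85, seq91.

8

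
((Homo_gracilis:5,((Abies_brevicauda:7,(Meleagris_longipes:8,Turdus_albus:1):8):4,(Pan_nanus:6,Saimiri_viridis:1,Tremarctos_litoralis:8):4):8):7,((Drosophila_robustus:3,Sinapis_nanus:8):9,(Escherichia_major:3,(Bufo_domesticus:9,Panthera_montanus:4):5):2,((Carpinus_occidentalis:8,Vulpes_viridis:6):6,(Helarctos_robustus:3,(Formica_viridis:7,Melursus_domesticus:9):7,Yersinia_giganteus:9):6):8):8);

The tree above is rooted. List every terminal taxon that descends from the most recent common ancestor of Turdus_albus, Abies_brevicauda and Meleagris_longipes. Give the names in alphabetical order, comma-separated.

Abies_brevicauda, Meleagris_longipes, Turdus_albus

Tracing Turdus_albus: it sits inside (Meleagris_longipes,Turdus_albus).
Tracing Abies_brevicauda: it sits inside (Abies_brevicauda,(Meleagris_longipes,Turdus_albus)).
Tracing Meleagris_longipes: it sits inside (Meleagris_longipes,Turdus_albus).
The smallest clade enclosing all 3 is (Abies_brevicauda,(Meleagris_longipes,Turdus_albus)); the answer is its 3 terminal taxa in alphabetical order.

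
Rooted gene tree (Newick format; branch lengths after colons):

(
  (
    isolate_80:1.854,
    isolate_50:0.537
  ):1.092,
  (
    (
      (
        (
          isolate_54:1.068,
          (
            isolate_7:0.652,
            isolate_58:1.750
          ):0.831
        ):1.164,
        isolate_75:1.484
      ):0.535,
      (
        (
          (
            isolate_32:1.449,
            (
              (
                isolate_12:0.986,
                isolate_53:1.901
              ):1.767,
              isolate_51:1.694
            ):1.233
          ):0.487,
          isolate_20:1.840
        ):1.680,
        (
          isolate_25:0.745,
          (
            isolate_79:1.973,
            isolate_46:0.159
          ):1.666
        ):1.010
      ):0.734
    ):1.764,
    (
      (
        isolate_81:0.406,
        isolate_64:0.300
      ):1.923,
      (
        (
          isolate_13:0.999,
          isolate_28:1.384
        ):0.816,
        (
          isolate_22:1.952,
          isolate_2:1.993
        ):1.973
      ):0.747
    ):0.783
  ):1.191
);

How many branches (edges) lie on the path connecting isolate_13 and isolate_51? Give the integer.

10

The MRCA of isolate_13 and isolate_51 is the node subtending ((((isolate_54,(isolate_7,isolate_58)),isolate_75),(((isolate_32,((isolate_12,isolate_53),isolate_51)),isolate_20),(isolate_25,(isolate_79,isolate_46)))),((isolate_81,isolate_64),((isolate_13,isolate_28),(isolate_22,isolate_2)))).
From isolate_13 up to that node: 4 branches. From isolate_51 up to the same node: 6 branches. Total: 4 + 6 = 10.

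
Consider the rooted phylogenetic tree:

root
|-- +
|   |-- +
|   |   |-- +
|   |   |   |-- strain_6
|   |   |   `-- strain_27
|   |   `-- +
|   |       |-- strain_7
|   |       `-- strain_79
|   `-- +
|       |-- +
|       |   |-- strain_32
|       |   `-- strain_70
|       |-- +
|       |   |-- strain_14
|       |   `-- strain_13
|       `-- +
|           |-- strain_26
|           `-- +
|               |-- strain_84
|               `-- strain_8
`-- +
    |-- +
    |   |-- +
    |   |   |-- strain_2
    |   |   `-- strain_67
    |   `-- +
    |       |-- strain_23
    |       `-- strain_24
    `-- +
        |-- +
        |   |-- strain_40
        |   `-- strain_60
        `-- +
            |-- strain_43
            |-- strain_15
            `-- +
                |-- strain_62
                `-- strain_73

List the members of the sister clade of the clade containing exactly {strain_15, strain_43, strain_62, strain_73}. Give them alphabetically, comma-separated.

strain_40, strain_60

The clade containing exactly {strain_15, strain_43, strain_62, strain_73} attaches to the tree at the node subtending ((strain_40,strain_60),(strain_43,strain_15,(strain_62,strain_73))).
The other lineage descending from that same node — the sister group — is (strain_40,strain_60); its 2 tips in alphabetical order are the answer.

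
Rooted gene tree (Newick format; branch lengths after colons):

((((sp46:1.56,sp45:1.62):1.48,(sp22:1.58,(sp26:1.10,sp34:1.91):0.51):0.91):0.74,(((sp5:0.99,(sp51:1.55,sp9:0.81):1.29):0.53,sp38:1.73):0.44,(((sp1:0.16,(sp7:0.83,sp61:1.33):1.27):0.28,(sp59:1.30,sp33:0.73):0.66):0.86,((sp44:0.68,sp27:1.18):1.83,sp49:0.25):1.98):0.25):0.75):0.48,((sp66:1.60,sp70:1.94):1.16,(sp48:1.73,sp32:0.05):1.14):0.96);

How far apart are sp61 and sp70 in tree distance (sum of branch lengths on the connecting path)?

9.28

The path runs sp61 → … → MRCA → … → sp70; the MRCA is the root of the tree.
Branch lengths along that path: 1.33 + 1.27 + 0.28 + 0.86 + 0.25 + 0.75 + 0.48 + 0.96 + 1.16 + 1.94 = 9.28.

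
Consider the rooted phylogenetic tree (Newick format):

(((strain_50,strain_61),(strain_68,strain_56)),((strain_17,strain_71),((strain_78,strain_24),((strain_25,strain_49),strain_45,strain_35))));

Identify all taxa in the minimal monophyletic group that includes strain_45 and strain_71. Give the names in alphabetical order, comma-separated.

strain_17, strain_24, strain_25, strain_35, strain_45, strain_49, strain_71, strain_78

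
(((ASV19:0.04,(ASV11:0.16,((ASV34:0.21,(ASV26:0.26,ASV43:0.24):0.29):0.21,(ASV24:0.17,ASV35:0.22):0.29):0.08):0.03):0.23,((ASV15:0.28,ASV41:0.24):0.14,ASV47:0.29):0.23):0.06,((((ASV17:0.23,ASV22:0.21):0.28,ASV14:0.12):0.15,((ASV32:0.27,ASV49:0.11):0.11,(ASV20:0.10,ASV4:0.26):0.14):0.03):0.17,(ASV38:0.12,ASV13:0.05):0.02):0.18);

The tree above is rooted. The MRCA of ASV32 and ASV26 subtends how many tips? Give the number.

The MRCA of ASV32 and ASV26 is the root, so the clade is the entire tree.
That clade contains 19 terminal taxa: ASV11, ASV13, ASV14, ASV15, ASV17, ASV19, ASV20, ASV22, ASV24, ASV26, ASV32, ASV34, ASV35, ASV38, ASV4, ASV41, ASV43, ASV47, ASV49.

19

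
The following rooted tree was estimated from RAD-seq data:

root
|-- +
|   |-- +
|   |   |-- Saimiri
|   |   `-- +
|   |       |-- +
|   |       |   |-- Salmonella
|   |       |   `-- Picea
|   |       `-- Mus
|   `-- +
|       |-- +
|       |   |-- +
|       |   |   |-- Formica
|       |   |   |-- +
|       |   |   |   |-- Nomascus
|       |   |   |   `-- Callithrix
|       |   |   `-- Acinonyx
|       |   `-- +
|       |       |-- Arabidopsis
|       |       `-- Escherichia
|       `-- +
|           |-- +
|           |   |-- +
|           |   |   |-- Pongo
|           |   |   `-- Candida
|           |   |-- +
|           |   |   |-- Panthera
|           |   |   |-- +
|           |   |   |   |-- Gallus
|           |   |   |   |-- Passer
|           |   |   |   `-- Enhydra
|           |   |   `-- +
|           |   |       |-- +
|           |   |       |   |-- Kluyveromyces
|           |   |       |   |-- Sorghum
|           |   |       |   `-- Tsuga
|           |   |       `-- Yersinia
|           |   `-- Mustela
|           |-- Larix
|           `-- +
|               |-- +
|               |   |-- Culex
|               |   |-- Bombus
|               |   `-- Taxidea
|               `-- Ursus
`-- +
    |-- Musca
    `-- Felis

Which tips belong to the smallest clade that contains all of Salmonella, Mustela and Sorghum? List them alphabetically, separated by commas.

Tracing Salmonella: it sits inside (Salmonella,Picea).
Tracing Mustela: it sits inside ((Pongo,Candida),(Panthera,(Gallus,Passer,Enhydra),((Kluyveromyces,Sorghum,Tsuga),Yersinia)),Mustela).
Tracing Sorghum: it sits inside (Kluyveromyces,Sorghum,Tsuga).
The smallest clade enclosing all 3 is ((Saimiri,((Salmonella,Picea),Mus)),(((Formica,(Nomascus,Callithrix),Acinonyx),(Arabidopsis,Escherichia)),(((Pongo,Candida),(Panthera,(Gallus,Passer,Enhydra),((Kluyveromyces,Sorghum,Tsuga),Yersinia)),Mustela),Larix,((Culex,Bombus,Taxidea),Ursus)))); the answer is its 26 terminal taxa in alphabetical order.

Acinonyx, Arabidopsis, Bombus, Callithrix, Candida, Culex, Enhydra, Escherichia, Formica, Gallus, Kluyveromyces, Larix, Mus, Mustela, Nomascus, Panthera, Passer, Picea, Pongo, Saimiri, Salmonella, Sorghum, Taxidea, Tsuga, Ursus, Yersinia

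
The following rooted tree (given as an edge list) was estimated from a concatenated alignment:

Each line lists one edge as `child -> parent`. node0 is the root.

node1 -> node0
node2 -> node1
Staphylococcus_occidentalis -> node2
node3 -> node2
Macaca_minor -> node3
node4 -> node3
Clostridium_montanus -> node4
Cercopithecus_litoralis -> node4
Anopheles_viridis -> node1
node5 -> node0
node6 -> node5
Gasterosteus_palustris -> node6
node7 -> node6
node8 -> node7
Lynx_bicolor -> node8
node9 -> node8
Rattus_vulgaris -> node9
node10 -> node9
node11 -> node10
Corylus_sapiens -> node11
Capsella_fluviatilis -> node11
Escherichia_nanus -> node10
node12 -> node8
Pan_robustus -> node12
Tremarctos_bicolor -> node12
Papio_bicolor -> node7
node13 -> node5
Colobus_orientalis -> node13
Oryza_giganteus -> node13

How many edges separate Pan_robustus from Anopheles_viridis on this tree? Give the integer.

8

The MRCA of Pan_robustus and Anopheles_viridis is the root of the tree.
From Pan_robustus up to that node: 6 branches. From Anopheles_viridis up to the same node: 2 branches. Total: 6 + 2 = 8.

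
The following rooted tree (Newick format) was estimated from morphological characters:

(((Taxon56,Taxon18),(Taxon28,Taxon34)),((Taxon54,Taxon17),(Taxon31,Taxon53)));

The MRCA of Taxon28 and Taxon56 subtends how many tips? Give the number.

4

The MRCA of Taxon28 and Taxon56 is the node subtending ((Taxon56,Taxon18),(Taxon28,Taxon34)).
That clade contains 4 terminal taxa: Taxon18, Taxon28, Taxon34, Taxon56.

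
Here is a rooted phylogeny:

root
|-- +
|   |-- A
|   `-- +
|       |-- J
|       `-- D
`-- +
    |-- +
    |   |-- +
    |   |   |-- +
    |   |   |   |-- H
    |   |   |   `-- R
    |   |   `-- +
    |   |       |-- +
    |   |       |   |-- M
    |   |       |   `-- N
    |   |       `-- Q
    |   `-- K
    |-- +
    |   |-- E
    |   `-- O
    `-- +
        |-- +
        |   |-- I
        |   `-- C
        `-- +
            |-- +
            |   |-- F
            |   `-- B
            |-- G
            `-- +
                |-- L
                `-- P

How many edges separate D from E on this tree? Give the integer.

The MRCA of D and E is the root of the tree.
From D up to that node: 3 branches. From E up to the same node: 3 branches. Total: 3 + 3 = 6.

6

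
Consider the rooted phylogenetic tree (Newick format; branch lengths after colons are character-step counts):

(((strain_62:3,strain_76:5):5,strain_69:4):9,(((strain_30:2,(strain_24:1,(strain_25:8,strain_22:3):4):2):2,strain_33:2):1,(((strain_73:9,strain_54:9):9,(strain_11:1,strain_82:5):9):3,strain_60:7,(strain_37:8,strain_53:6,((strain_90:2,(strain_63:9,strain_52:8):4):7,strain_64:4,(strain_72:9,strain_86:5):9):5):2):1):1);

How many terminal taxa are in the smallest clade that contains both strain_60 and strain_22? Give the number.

The MRCA of strain_60 and strain_22 is the node subtending (((strain_30,(strain_24,(strain_25,strain_22))),strain_33),(((strain_73,strain_54),(strain_11,strain_82)),strain_60,(strain_37,strain_53,((strain_90,(strain_63,strain_52)),strain_64,(strain_72,strain_86))))).
That clade contains 18 terminal taxa: strain_11, strain_22, strain_24, strain_25, strain_30, strain_33, strain_37, strain_52, strain_53, strain_54, strain_60, strain_63, strain_64, strain_72, strain_73, strain_82, strain_86, strain_90.

18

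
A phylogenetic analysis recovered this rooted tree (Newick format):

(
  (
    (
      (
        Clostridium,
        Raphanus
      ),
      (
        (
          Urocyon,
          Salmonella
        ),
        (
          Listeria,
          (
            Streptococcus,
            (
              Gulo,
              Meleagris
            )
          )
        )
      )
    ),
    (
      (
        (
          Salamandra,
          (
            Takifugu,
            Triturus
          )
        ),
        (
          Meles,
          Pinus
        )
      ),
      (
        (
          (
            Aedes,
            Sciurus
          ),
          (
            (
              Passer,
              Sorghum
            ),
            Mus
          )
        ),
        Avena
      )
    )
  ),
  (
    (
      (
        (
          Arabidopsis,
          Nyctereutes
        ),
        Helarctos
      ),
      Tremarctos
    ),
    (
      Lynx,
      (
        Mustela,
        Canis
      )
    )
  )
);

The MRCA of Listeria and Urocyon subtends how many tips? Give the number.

The MRCA of Listeria and Urocyon is the node subtending ((Urocyon,Salmonella),(Listeria,(Streptococcus,(Gulo,Meleagris)))).
That clade contains 6 terminal taxa: Gulo, Listeria, Meleagris, Salmonella, Streptococcus, Urocyon.

6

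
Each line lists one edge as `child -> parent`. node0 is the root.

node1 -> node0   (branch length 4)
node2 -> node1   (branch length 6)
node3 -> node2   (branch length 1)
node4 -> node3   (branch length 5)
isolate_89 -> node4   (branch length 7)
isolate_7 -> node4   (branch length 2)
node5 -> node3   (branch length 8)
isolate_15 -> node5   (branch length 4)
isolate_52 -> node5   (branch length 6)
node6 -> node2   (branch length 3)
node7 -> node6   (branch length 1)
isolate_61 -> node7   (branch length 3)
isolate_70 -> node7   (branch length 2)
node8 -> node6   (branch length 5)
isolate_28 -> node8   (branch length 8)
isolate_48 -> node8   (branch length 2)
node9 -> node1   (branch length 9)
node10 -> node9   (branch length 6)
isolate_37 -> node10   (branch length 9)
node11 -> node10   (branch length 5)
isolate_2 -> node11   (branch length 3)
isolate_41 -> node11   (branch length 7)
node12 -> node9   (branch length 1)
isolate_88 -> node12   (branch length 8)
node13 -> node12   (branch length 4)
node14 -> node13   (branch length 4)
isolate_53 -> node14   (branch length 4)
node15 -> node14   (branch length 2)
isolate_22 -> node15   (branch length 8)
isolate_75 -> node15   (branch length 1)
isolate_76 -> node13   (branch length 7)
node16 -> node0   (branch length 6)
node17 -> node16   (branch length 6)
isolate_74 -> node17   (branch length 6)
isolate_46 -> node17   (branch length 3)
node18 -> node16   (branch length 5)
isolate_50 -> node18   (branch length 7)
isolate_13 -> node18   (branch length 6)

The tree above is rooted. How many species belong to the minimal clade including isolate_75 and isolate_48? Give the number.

The MRCA of isolate_75 and isolate_48 is the node subtending ((((isolate_89,isolate_7),(isolate_15,isolate_52)),((isolate_61,isolate_70),(isolate_28,isolate_48))),((isolate_37,(isolate_2,isolate_41)),(isolate_88,((isolate_53,(isolate_22,isolate_75)),isolate_76)))).
That clade contains 16 terminal taxa: isolate_15, isolate_2, isolate_22, isolate_28, isolate_37, isolate_41, isolate_48, isolate_52, isolate_53, isolate_61, isolate_7, isolate_70, isolate_75, isolate_76, isolate_88, isolate_89.

16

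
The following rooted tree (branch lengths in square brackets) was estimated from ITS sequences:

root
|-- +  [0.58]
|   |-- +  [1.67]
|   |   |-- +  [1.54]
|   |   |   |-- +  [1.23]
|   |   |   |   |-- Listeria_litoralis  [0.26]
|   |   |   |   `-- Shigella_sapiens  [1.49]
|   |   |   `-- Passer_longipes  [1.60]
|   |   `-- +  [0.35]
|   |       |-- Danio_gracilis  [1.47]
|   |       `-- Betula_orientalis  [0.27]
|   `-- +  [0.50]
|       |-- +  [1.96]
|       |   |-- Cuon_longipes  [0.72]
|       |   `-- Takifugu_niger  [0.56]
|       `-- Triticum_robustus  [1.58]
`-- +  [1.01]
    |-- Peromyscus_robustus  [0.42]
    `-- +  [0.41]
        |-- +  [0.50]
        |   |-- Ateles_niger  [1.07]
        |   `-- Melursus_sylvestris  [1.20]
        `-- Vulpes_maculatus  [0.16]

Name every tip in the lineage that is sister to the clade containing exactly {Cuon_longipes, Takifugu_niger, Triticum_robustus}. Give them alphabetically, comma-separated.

The clade containing exactly {Cuon_longipes, Takifugu_niger, Triticum_robustus} attaches to the tree at the node subtending ((((Listeria_litoralis,Shigella_sapiens),Passer_longipes),(Danio_gracilis,Betula_orientalis)),((Cuon_longipes,Takifugu_niger),Triticum_robustus)).
The other lineage descending from that same node — the sister group — is (((Listeria_litoralis,Shigella_sapiens),Passer_longipes),(Danio_gracilis,Betula_orientalis)); its 5 tips in alphabetical order are the answer.

Betula_orientalis, Danio_gracilis, Listeria_litoralis, Passer_longipes, Shigella_sapiens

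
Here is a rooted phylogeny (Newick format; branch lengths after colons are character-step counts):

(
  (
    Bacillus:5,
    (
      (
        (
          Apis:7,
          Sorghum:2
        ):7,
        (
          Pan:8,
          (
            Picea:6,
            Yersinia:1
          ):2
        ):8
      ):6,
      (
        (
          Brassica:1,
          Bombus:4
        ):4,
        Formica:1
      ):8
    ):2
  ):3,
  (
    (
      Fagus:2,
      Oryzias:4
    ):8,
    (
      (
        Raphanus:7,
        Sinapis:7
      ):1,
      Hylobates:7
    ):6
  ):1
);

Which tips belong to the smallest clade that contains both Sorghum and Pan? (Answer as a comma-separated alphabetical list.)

Apis, Pan, Picea, Sorghum, Yersinia

Tracing Sorghum: it sits inside (Apis,Sorghum).
Tracing Pan: it sits inside (Pan,(Picea,Yersinia)).
The smallest clade enclosing both is ((Apis,Sorghum),(Pan,(Picea,Yersinia))); the answer is its 5 terminal taxa in alphabetical order.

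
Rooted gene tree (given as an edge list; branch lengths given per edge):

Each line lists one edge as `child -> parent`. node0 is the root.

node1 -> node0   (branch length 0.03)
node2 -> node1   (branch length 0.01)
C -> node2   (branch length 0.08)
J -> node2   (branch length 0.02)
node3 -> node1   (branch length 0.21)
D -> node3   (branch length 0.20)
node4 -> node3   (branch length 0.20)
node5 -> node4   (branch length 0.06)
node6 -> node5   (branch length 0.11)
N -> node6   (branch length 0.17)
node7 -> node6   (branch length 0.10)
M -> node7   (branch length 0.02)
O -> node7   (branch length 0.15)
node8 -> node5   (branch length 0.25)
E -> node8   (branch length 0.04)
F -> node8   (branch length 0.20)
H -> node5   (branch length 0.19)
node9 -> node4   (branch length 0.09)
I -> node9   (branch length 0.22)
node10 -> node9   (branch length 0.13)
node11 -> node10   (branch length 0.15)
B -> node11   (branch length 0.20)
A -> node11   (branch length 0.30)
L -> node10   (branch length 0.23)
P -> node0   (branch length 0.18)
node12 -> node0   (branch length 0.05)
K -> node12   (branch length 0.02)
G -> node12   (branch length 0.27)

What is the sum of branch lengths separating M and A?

The path runs M → … → MRCA → … → A; the MRCA is the node subtending (((N,(M,O)),(E,F),H),(I,((B,A),L))).
Branch lengths along that path: 0.02 + 0.10 + 0.11 + 0.06 + 0.09 + 0.13 + 0.15 + 0.30 = 0.96.

0.96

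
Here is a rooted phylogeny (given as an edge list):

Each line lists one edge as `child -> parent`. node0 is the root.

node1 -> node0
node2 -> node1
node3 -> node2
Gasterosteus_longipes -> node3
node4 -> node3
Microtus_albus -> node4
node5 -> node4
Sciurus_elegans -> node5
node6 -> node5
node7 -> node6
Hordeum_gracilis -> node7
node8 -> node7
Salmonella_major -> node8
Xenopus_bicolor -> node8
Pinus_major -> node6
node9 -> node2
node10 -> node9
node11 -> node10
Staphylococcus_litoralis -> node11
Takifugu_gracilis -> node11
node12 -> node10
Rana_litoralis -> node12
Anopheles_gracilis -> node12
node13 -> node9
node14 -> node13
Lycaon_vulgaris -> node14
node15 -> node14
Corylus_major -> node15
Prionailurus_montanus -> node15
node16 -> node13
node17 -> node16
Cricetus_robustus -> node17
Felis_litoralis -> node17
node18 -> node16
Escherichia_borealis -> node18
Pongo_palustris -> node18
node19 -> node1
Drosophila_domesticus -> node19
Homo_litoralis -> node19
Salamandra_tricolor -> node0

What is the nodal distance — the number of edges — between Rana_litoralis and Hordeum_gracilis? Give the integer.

10

The MRCA of Rana_litoralis and Hordeum_gracilis is the node subtending ((Gasterosteus_longipes,(Microtus_albus,(Sciurus_elegans,((Hordeum_gracilis,(Salmonella_major,Xenopus_bicolor)),Pinus_major)))),(((Staphylococcus_litoralis,Takifugu_gracilis),(Rana_litoralis,Anopheles_gracilis)),((Lycaon_vulgaris,(Corylus_major,Prionailurus_montanus)),((Cricetus_robustus,Felis_litoralis),(Escherichia_borealis,Pongo_palustris))))).
From Rana_litoralis up to that node: 4 branches. From Hordeum_gracilis up to the same node: 6 branches. Total: 4 + 6 = 10.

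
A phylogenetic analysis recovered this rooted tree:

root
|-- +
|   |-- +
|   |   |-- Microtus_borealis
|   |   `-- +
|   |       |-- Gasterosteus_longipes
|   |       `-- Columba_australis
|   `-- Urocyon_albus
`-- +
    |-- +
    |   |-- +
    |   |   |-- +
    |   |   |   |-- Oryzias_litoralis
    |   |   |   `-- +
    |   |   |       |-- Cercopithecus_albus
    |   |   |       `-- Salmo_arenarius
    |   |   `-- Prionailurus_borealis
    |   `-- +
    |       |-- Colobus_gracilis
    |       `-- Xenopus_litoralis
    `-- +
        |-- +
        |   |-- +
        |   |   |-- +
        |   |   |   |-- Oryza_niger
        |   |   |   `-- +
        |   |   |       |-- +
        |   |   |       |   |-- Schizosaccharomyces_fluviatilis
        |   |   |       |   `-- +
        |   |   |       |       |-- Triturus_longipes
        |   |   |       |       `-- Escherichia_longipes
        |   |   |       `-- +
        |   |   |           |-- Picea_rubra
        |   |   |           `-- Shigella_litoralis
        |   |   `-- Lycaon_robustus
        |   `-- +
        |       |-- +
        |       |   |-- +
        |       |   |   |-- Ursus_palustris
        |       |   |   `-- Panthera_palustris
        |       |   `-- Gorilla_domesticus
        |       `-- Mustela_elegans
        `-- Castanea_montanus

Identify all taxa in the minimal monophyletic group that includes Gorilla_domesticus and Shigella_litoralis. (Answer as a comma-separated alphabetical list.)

Escherichia_longipes, Gorilla_domesticus, Lycaon_robustus, Mustela_elegans, Oryza_niger, Panthera_palustris, Picea_rubra, Schizosaccharomyces_fluviatilis, Shigella_litoralis, Triturus_longipes, Ursus_palustris

Tracing Gorilla_domesticus: it sits inside ((Ursus_palustris,Panthera_palustris),Gorilla_domesticus).
Tracing Shigella_litoralis: it sits inside (Picea_rubra,Shigella_litoralis).
The smallest clade enclosing both is (((Oryza_niger,((Schizosaccharomyces_fluviatilis,(Triturus_longipes,Escherichia_longipes)),(Picea_rubra,Shigella_litoralis))),Lycaon_robustus),(((Ursus_palustris,Panthera_palustris),Gorilla_domesticus),Mustela_elegans)); the answer is its 11 terminal taxa in alphabetical order.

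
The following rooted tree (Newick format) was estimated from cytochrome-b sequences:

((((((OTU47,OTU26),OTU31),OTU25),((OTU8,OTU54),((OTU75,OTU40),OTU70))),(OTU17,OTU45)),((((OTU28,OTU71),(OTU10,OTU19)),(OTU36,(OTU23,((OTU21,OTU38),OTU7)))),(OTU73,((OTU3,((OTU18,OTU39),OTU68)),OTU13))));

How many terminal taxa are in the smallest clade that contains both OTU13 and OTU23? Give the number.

The MRCA of OTU13 and OTU23 is the node subtending ((((OTU28,OTU71),(OTU10,OTU19)),(OTU36,(OTU23,((OTU21,OTU38),OTU7)))),(OTU73,((OTU3,((OTU18,OTU39),OTU68)),OTU13))).
That clade contains 15 terminal taxa: OTU10, OTU13, OTU18, OTU19, OTU21, OTU23, OTU28, OTU3, OTU36, OTU38, OTU39, OTU68, OTU7, OTU71, OTU73.

15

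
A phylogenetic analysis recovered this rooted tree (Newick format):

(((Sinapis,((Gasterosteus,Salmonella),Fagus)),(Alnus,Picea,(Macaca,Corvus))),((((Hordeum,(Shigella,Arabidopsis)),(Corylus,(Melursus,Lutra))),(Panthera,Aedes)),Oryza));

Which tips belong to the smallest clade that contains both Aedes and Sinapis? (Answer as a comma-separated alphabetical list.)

Tracing Aedes: it sits inside (Panthera,Aedes).
Tracing Sinapis: it sits inside (Sinapis,((Gasterosteus,Salmonella),Fagus)).
The smallest clade enclosing both is the whole tree (their MRCA is the root), so the answer is all 17 tips in alphabetical order.

Aedes, Alnus, Arabidopsis, Corvus, Corylus, Fagus, Gasterosteus, Hordeum, Lutra, Macaca, Melursus, Oryza, Panthera, Picea, Salmonella, Shigella, Sinapis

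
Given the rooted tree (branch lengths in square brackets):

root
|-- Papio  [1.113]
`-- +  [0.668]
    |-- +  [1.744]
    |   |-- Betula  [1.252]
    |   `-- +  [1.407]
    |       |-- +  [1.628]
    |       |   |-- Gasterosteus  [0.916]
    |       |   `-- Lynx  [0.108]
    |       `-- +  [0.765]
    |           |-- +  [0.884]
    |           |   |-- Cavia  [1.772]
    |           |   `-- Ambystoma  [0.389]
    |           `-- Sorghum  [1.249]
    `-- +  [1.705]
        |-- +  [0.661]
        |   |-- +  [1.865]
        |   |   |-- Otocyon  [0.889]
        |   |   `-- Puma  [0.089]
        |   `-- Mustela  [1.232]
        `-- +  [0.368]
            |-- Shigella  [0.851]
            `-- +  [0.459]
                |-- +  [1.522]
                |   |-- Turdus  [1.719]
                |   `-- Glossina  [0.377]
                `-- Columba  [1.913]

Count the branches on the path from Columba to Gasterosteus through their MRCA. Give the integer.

8

The MRCA of Columba and Gasterosteus is the node subtending ((Betula,((Gasterosteus,Lynx),((Cavia,Ambystoma),Sorghum))),(((Otocyon,Puma),Mustela),(Shigella,((Turdus,Glossina),Columba)))).
From Columba up to that node: 4 branches. From Gasterosteus up to the same node: 4 branches. Total: 4 + 4 = 8.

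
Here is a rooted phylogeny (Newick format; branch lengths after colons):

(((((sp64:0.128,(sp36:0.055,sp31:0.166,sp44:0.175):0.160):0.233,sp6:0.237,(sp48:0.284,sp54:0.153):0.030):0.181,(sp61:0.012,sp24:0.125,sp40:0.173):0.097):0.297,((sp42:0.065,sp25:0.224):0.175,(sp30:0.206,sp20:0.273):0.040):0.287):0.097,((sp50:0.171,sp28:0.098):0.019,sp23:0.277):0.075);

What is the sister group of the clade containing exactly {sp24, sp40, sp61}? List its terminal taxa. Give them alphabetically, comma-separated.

The clade containing exactly {sp24, sp40, sp61} attaches to the tree at the node subtending (((sp64,(sp36,sp31,sp44)),sp6,(sp48,sp54)),(sp61,sp24,sp40)).
The other lineage descending from that same node — the sister group — is ((sp64,(sp36,sp31,sp44)),sp6,(sp48,sp54)); its 7 tips in alphabetical order are the answer.

sp31, sp36, sp44, sp48, sp54, sp6, sp64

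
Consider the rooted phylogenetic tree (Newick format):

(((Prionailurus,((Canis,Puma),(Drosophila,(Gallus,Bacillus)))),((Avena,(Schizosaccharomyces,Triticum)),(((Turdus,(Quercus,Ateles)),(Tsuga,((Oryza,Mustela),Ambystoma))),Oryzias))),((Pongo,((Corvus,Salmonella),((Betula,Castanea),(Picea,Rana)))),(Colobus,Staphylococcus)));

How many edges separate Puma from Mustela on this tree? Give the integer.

The MRCA of Puma and Mustela is the node subtending ((Prionailurus,((Canis,Puma),(Drosophila,(Gallus,Bacillus)))),((Avena,(Schizosaccharomyces,Triticum)),(((Turdus,(Quercus,Ateles)),(Tsuga,((Oryza,Mustela),Ambystoma))),Oryzias))).
From Puma up to that node: 4 branches. From Mustela up to the same node: 7 branches. Total: 4 + 7 = 11.

11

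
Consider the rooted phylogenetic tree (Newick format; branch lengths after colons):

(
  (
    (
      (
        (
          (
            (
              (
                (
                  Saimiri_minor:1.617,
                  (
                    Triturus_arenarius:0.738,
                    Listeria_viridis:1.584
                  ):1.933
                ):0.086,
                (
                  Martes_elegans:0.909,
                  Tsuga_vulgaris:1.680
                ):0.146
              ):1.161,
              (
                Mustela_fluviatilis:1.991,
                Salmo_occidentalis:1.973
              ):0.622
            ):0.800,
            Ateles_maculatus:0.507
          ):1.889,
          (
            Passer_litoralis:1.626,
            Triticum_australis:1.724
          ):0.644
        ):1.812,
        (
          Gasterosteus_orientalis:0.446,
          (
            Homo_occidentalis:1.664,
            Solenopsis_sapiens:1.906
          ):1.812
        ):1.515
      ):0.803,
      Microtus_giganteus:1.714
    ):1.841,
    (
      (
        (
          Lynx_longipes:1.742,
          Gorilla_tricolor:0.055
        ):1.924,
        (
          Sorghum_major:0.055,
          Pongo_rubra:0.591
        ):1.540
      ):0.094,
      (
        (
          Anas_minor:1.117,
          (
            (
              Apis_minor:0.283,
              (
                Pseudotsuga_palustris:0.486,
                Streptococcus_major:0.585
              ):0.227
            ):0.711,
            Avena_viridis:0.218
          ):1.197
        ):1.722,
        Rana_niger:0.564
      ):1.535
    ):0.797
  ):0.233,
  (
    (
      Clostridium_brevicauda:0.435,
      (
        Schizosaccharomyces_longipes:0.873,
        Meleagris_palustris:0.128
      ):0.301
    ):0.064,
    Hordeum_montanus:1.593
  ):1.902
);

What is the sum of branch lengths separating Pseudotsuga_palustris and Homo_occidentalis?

14.310

The path runs Pseudotsuga_palustris → … → MRCA → … → Homo_occidentalis; the MRCA is the node subtending ((((((((Saimiri_minor,(Triturus_arenarius,Listeria_viridis)),(Martes_elegans,Tsuga_vulgaris)),(Mustela_fluviatilis,Salmo_occidentalis)),Ateles_maculatus),(Passer_litoralis,Triticum_australis)),(Gasterosteus_orientalis,(Homo_occidentalis,Solenopsis_sapiens))),Microtus_giganteus),(((Lynx_longipes,Gorilla_tricolor),(Sorghum_major,Pongo_rubra)),((Anas_minor,((Apis_minor,(Pseudotsuga_palustris,Streptococcus_major)),Avena_viridis)),Rana_niger))).
Branch lengths along that path: 0.486 + 0.227 + 0.711 + 1.197 + 1.722 + 1.535 + 0.797 + 1.841 + 0.803 + 1.515 + 1.812 + 1.664 = 14.310.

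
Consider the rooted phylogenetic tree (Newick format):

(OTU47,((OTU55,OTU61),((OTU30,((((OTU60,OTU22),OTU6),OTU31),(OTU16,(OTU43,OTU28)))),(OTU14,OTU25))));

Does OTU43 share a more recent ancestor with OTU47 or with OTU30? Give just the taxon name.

OTU30

The MRCA of OTU43 and OTU30 subtends (OTU30,((((OTU60,OTU22),OTU6),OTU31),(OTU16,(OTU43,OTU28)))) (8 taxa).
The MRCA of OTU43 and OTU47 is the root, subtending the entire tree (13 taxa).
The first is nested inside the second, so OTU43 shares a more recent common ancestor with OTU30.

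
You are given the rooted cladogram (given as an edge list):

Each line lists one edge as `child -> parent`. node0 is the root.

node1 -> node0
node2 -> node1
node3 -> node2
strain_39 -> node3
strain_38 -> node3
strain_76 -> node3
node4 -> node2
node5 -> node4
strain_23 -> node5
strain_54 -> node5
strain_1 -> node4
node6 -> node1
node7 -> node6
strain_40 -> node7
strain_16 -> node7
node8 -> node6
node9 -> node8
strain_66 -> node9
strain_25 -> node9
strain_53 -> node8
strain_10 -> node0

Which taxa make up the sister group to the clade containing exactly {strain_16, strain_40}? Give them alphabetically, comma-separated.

strain_25, strain_53, strain_66

The clade containing exactly {strain_16, strain_40} attaches to the tree at the node subtending ((strain_40,strain_16),((strain_66,strain_25),strain_53)).
The other lineage descending from that same node — the sister group — is ((strain_66,strain_25),strain_53); its 3 tips in alphabetical order are the answer.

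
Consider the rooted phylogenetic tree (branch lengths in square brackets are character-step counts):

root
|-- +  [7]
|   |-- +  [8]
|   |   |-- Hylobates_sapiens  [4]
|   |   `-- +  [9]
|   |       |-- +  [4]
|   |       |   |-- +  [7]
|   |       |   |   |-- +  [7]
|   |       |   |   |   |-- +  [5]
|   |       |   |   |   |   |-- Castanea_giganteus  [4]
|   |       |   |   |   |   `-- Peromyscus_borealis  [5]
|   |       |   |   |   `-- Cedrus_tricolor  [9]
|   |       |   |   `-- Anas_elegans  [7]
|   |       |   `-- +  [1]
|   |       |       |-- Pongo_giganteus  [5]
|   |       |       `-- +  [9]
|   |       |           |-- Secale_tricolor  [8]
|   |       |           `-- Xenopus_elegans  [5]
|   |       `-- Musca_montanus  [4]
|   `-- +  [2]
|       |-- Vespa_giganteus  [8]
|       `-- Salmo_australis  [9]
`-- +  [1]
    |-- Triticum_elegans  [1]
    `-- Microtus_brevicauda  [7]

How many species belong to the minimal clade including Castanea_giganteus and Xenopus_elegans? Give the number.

7

The MRCA of Castanea_giganteus and Xenopus_elegans is the node subtending ((((Castanea_giganteus,Peromyscus_borealis),Cedrus_tricolor),Anas_elegans),(Pongo_giganteus,(Secale_tricolor,Xenopus_elegans))).
That clade contains 7 terminal taxa: Anas_elegans, Castanea_giganteus, Cedrus_tricolor, Peromyscus_borealis, Pongo_giganteus, Secale_tricolor, Xenopus_elegans.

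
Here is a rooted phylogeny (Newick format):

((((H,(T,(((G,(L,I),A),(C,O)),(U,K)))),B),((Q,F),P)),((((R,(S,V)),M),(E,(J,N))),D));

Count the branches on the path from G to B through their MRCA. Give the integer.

7

The MRCA of G and B is the node subtending ((H,(T,(((G,(L,I),A),(C,O)),(U,K)))),B).
From G up to that node: 6 branches. From B up to the same node: 1 branch. Total: 6 + 1 = 7.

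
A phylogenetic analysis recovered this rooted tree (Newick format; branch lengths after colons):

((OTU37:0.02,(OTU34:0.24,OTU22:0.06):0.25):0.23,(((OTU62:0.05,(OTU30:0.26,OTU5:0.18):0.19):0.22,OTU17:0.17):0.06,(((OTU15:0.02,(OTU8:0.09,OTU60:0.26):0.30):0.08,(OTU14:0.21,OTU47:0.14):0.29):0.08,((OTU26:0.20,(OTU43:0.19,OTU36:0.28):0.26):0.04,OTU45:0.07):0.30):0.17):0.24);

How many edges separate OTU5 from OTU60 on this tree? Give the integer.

9

The MRCA of OTU5 and OTU60 is the node subtending (((OTU62,(OTU30,OTU5)),OTU17),(((OTU15,(OTU8,OTU60)),(OTU14,OTU47)),((OTU26,(OTU43,OTU36)),OTU45))).
From OTU5 up to that node: 4 branches. From OTU60 up to the same node: 5 branches. Total: 4 + 5 = 9.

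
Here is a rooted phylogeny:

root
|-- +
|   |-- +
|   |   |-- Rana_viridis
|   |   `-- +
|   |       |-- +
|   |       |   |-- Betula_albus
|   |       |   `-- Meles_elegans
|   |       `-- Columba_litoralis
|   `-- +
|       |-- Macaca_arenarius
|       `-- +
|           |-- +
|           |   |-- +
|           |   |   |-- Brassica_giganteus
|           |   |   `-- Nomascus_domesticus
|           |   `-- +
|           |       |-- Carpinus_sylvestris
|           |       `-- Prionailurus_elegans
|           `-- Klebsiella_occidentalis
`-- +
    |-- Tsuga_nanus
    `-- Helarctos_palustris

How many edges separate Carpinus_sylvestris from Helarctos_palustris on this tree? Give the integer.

8

The MRCA of Carpinus_sylvestris and Helarctos_palustris is the root of the tree.
From Carpinus_sylvestris up to that node: 6 branches. From Helarctos_palustris up to the same node: 2 branches. Total: 6 + 2 = 8.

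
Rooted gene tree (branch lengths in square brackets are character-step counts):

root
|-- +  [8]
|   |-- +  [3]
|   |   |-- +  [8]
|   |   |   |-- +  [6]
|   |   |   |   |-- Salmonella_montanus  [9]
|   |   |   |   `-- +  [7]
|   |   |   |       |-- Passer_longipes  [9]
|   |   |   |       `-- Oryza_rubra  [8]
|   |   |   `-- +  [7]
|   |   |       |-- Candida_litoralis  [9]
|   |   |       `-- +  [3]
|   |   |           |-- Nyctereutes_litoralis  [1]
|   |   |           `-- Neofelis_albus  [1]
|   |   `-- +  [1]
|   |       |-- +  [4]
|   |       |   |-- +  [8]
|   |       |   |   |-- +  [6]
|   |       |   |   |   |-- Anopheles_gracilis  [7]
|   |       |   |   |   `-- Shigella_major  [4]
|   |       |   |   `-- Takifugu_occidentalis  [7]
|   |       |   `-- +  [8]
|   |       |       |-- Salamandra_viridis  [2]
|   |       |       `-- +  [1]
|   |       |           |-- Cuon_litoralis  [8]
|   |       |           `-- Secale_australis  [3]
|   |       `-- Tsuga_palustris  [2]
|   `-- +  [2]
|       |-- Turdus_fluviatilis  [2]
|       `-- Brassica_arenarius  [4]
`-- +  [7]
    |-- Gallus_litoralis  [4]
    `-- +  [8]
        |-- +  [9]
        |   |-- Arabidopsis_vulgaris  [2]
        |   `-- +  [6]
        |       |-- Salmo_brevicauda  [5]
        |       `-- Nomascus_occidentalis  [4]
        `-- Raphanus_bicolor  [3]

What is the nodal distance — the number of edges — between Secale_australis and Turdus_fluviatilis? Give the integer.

The MRCA of Secale_australis and Turdus_fluviatilis is the node subtending ((((Salmonella_montanus,(Passer_longipes,Oryza_rubra)),(Candida_litoralis,(Nyctereutes_litoralis,Neofelis_albus))),((((Anopheles_gracilis,Shigella_major),Takifugu_occidentalis),(Salamandra_viridis,(Cuon_litoralis,Secale_australis))),Tsuga_palustris)),(Turdus_fluviatilis,Brassica_arenarius)).
From Secale_australis up to that node: 6 branches. From Turdus_fluviatilis up to the same node: 2 branches. Total: 6 + 2 = 8.

8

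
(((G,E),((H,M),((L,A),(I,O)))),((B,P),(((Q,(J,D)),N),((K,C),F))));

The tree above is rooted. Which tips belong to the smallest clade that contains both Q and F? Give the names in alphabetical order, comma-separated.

Tracing Q: it sits inside (Q,(J,D)).
Tracing F: it sits inside ((K,C),F).
The smallest clade enclosing both is (((Q,(J,D)),N),((K,C),F)); the answer is its 7 terminal taxa in alphabetical order.

C, D, F, J, K, N, Q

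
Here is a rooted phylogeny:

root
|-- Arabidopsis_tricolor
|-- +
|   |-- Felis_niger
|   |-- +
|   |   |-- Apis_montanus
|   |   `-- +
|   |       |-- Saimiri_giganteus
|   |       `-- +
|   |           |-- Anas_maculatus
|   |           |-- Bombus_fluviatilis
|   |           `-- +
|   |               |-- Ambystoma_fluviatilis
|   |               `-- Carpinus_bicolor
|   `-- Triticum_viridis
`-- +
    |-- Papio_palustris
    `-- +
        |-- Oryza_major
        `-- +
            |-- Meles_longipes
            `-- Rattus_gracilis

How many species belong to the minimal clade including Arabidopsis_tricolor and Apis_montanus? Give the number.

13

The MRCA of Arabidopsis_tricolor and Apis_montanus is the root, so the clade is the entire tree.
That clade contains 13 terminal taxa: Ambystoma_fluviatilis, Anas_maculatus, Apis_montanus, Arabidopsis_tricolor, Bombus_fluviatilis, Carpinus_bicolor, Felis_niger, Meles_longipes, Oryza_major, Papio_palustris, Rattus_gracilis, Saimiri_giganteus, Triticum_viridis.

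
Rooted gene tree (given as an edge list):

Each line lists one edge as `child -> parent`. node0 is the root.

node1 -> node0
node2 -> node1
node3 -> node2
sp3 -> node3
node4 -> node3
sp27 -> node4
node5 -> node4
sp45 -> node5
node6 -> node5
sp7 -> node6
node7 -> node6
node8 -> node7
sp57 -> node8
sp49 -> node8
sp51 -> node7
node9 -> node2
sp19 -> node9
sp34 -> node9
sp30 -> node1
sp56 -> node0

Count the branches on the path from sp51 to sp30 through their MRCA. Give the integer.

The MRCA of sp51 and sp30 is the node subtending (((sp3,(sp27,(sp45,(sp7,((sp57,sp49),sp51))))),(sp19,sp34)),sp30).
From sp51 up to that node: 7 branches. From sp30 up to the same node: 1 branch. Total: 7 + 1 = 8.

8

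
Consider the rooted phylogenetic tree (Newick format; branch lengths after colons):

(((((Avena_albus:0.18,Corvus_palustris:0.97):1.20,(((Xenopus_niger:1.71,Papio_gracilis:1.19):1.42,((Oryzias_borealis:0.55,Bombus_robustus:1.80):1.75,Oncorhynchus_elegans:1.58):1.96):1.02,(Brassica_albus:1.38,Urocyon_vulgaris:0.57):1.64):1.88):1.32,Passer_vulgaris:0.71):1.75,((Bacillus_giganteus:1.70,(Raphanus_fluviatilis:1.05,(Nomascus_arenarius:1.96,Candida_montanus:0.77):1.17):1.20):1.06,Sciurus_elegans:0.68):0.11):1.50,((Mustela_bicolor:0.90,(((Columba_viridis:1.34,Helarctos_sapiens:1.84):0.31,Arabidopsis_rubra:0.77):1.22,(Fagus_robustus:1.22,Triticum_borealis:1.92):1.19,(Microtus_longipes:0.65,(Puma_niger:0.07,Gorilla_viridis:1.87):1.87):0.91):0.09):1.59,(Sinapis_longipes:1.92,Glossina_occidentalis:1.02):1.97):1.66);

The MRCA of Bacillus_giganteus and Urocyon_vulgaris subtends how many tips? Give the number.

The MRCA of Bacillus_giganteus and Urocyon_vulgaris is the node subtending ((((Avena_albus,Corvus_palustris),(((Xenopus_niger,Papio_gracilis),((Oryzias_borealis,Bombus_robustus),Oncorhynchus_elegans)),(Brassica_albus,Urocyon_vulgaris))),Passer_vulgaris),((Bacillus_giganteus,(Raphanus_fluviatilis,(Nomascus_arenarius,Candida_montanus))),Sciurus_elegans)).
That clade contains 15 terminal taxa: Avena_albus, Bacillus_giganteus, Bombus_robustus, Brassica_albus, Candida_montanus, Corvus_palustris, Nomascus_arenarius, Oncorhynchus_elegans, Oryzias_borealis, Papio_gracilis, Passer_vulgaris, Raphanus_fluviatilis, Sciurus_elegans, Urocyon_vulgaris, Xenopus_niger.

15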